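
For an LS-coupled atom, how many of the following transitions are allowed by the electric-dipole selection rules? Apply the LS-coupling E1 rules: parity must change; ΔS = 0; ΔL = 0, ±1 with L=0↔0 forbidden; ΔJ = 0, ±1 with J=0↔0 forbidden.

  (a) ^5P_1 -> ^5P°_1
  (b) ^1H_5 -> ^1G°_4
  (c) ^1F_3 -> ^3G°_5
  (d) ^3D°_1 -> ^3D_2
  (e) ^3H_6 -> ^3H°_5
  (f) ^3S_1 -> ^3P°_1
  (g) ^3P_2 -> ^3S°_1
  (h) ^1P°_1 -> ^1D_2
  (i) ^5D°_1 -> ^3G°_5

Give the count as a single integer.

(a) allowed
(b) allowed
(c) forbidden (ΔS, ΔJ fail)
(d) allowed
(e) allowed
(f) allowed
(g) allowed
(h) allowed
(i) forbidden (parity, ΔS, ΔL, ΔJ fail)
Total allowed: 7 of 9.

7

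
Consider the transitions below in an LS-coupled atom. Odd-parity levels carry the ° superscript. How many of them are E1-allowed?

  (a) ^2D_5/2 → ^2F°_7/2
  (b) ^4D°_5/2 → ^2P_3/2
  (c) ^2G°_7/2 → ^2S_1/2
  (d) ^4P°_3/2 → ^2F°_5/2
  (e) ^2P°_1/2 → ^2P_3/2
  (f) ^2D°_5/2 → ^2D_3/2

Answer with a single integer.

3

(a) allowed
(b) forbidden (ΔS fails)
(c) forbidden (ΔL, ΔJ fail)
(d) forbidden (parity, ΔS, ΔL fail)
(e) allowed
(f) allowed
Total allowed: 3 of 6.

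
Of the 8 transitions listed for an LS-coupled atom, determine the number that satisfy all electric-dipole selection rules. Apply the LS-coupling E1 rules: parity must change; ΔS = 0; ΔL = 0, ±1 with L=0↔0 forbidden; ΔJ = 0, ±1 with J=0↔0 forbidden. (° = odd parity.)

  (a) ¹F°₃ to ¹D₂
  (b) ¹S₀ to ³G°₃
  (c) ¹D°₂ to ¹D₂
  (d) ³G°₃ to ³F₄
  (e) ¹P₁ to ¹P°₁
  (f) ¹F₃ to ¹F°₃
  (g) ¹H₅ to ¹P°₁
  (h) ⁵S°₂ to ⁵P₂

6

(a) allowed
(b) forbidden (ΔS, ΔL, ΔJ fail)
(c) allowed
(d) allowed
(e) allowed
(f) allowed
(g) forbidden (ΔL, ΔJ fail)
(h) allowed
Total allowed: 6 of 8.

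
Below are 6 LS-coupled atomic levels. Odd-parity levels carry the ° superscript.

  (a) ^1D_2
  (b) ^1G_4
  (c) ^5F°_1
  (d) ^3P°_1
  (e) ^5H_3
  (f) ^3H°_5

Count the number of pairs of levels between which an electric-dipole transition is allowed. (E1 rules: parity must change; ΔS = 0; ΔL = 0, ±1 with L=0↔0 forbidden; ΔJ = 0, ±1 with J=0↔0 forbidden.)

0

(a)–(b): forbidden (parity, ΔL, ΔJ).
(a)–(c): forbidden (ΔS).
(a)–(d): forbidden (ΔS).
(a)–(e): forbidden (parity, ΔS, ΔL).
(a)–(f): forbidden (ΔS, ΔL, ΔJ).
(b)–(c): forbidden (ΔS, ΔJ).
(b)–(d): forbidden (ΔS, ΔL, ΔJ).
(b)–(e): forbidden (parity, ΔS).
(b)–(f): forbidden (ΔS).
(c)–(d): forbidden (parity, ΔS, ΔL).
(c)–(e): forbidden (ΔL, ΔJ).
(c)–(f): forbidden (parity, ΔS, ΔL, ΔJ).
(d)–(e): forbidden (ΔS, ΔL, ΔJ).
(d)–(f): forbidden (parity, ΔL, ΔJ).
(e)–(f): forbidden (ΔS, ΔJ).
Allowed pairs: 0 of 15.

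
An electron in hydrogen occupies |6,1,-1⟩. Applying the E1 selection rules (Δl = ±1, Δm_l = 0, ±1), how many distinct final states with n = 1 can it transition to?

1

E1 requires Δl = ±1, so l_f ∈ {0, 2}; with 0 ≤ l_f ≤ n_f−1 = 0, the allowed l_f values are {0}.
For l_f = 0: m_f ∈ {m_i−1, m_i, m_i+1} ∩ [−0, 0] = {0} → 1 state.
Total: 1.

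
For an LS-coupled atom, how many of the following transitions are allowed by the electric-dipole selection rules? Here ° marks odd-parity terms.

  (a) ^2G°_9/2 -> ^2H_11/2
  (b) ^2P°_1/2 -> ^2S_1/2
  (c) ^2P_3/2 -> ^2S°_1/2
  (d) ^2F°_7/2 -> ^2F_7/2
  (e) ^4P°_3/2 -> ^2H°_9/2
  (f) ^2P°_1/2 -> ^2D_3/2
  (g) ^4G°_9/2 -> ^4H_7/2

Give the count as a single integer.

(a) allowed
(b) allowed
(c) allowed
(d) allowed
(e) forbidden (parity, ΔS, ΔL, ΔJ fail)
(f) allowed
(g) allowed
Total allowed: 6 of 7.

6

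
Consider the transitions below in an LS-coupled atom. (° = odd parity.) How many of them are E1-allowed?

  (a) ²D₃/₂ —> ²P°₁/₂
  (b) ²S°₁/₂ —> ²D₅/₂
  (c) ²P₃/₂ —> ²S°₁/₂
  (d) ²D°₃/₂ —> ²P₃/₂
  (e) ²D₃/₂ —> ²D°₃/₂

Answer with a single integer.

4

(a) allowed
(b) forbidden (ΔL, ΔJ fail)
(c) allowed
(d) allowed
(e) allowed
Total allowed: 4 of 5.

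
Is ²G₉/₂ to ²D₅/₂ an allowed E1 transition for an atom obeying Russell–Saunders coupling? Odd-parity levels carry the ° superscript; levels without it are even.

forbidden

Initial level: S=1/2, L=4, J=9/2, parity even. Final level: S=1/2, L=2, J=5/2, parity even.
Parity must change: even → even — violated.
ΔS = 0: S: 1/2 → 1/2 — satisfied.
ΔL = 0, ±1 (not L=0↔0): L: 4 → 2, ΔL = -2 — violated.
ΔJ = 0, ±1 (not J=0↔0): J: 9/2 → 5/2, ΔJ = -2 — violated.
Rule(s) violated: parity, ΔL, ΔJ.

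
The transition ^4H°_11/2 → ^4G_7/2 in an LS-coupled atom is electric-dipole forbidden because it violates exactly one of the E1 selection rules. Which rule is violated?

Reading off the term symbols: S 3/2→3/2, L 5→4, J 11/2→7/2, parity odd→even.
Parity must change: odd → even — ✓.
ΔS = 0: S: 3/2 → 3/2 — ✓.
ΔL = 0, ±1 (not L=0↔0): L: 5 → 4, ΔL = -1 — ✓.
ΔJ = 0, ±1 (not J=0↔0): J: 11/2 → 7/2, ΔJ = -2 — ✗.

the ΔJ = 0, ±1 rule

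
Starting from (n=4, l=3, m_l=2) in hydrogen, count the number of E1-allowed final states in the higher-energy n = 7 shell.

E1 requires Δl = ±1, so l_f ∈ {2, 4}; with 0 ≤ l_f ≤ n_f−1 = 6, the allowed l_f values are {2, 4}.
For l_f = 2: m_f ∈ {m_i−1, m_i, m_i+1} ∩ [−2, 2] = {1, 2} → 2 states.
For l_f = 4: m_f ∈ {m_i−1, m_i, m_i+1} ∩ [−4, 4] = {1, 2, 3} → 3 states.
Total: 5.

5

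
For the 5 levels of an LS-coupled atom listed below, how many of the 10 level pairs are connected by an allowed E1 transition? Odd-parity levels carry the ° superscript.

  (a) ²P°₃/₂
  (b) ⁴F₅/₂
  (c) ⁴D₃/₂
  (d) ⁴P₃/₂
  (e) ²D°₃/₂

0

(a)–(b): forbidden (ΔS, ΔL).
(a)–(c): forbidden (ΔS).
(a)–(d): forbidden (ΔS).
(a)–(e): forbidden (parity).
(b)–(c): forbidden (parity).
(b)–(d): forbidden (parity, ΔL).
(b)–(e): forbidden (ΔS).
(c)–(d): forbidden (parity).
(c)–(e): forbidden (ΔS).
(d)–(e): forbidden (ΔS).
Allowed pairs: 0 of 10.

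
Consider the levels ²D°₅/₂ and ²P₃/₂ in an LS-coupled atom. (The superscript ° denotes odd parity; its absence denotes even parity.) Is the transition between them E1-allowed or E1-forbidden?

Parity must change: odd → even — passes.
ΔS = 0: S: 1/2 → 1/2 — passes.
ΔL = 0, ±1 (not L=0↔0): L: 2 → 1, ΔL = -1 — passes.
ΔJ = 0, ±1 (not J=0↔0): J: 5/2 → 3/2, ΔJ = -1 — passes.
All four E1 rules are satisfied.

allowed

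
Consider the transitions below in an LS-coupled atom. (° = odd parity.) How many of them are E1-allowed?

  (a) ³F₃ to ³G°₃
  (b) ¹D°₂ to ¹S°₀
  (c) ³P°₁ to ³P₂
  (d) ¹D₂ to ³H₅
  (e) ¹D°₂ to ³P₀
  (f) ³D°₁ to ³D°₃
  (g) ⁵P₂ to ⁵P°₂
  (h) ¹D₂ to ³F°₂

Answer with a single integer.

(a) allowed
(b) forbidden (parity, ΔL, ΔJ fail)
(c) allowed
(d) forbidden (parity, ΔS, ΔL, ΔJ fail)
(e) forbidden (ΔS, ΔJ fail)
(f) forbidden (parity, ΔJ fail)
(g) allowed
(h) forbidden (ΔS fails)
Total allowed: 3 of 8.

3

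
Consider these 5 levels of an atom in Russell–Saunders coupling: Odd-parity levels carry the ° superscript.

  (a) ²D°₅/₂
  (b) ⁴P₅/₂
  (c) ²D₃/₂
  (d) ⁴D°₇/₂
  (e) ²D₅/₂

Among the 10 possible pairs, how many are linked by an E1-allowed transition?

3

(a)–(b): forbidden (ΔS).
(a)–(c): allowed.
(a)–(d): forbidden (parity, ΔS).
(a)–(e): allowed.
(b)–(c): forbidden (parity, ΔS).
(b)–(d): allowed.
(b)–(e): forbidden (parity, ΔS).
(c)–(d): forbidden (ΔS, ΔJ).
(c)–(e): forbidden (parity).
(d)–(e): forbidden (ΔS).
Allowed pairs: 3 of 10.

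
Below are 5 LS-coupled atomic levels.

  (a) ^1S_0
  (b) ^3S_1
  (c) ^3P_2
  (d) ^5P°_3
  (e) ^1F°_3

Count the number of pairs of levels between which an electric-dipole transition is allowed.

(a)–(b): forbidden (parity, ΔS, ΔL).
(a)–(c): forbidden (parity, ΔS, ΔJ).
(a)–(d): forbidden (ΔS, ΔJ).
(a)–(e): forbidden (ΔL, ΔJ).
(b)–(c): forbidden (parity).
(b)–(d): forbidden (ΔS, ΔJ).
(b)–(e): forbidden (ΔS, ΔL, ΔJ).
(c)–(d): forbidden (ΔS).
(c)–(e): forbidden (ΔS, ΔL).
(d)–(e): forbidden (parity, ΔS, ΔL).
Allowed pairs: 0 of 10.

0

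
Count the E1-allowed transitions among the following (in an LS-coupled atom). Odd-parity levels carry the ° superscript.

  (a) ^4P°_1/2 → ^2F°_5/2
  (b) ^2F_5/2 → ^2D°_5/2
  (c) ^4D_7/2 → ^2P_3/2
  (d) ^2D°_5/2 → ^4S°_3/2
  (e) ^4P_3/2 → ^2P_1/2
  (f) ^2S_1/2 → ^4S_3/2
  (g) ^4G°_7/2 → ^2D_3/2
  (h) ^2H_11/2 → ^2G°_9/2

2

(a) forbidden (parity, ΔS, ΔL, ΔJ fail)
(b) allowed
(c) forbidden (parity, ΔS, ΔJ fail)
(d) forbidden (parity, ΔS, ΔL fail)
(e) forbidden (parity, ΔS fail)
(f) forbidden (parity, ΔS, ΔL fail)
(g) forbidden (ΔS, ΔL, ΔJ fail)
(h) allowed
Total allowed: 2 of 8.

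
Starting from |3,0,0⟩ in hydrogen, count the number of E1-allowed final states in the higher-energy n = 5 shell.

E1 requires Δl = ±1, so l_f ∈ {-1, 1}; with 0 ≤ l_f ≤ n_f−1 = 4, the allowed l_f values are {1}.
For l_f = 1: m_f ∈ {m_i−1, m_i, m_i+1} ∩ [−1, 1] = {-1, 0, 1} → 3 states.
Total: 3.

3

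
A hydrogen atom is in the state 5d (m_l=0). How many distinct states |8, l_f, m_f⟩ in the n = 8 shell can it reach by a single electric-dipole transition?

6

E1 requires Δl = ±1, so l_f ∈ {1, 3}; with 0 ≤ l_f ≤ n_f−1 = 7, the allowed l_f values are {1, 3}.
For l_f = 1: m_f ∈ {m_i−1, m_i, m_i+1} ∩ [−1, 1] = {-1, 0, 1} → 3 states.
For l_f = 3: m_f ∈ {m_i−1, m_i, m_i+1} ∩ [−3, 3] = {-1, 0, 1} → 3 states.
Total: 6.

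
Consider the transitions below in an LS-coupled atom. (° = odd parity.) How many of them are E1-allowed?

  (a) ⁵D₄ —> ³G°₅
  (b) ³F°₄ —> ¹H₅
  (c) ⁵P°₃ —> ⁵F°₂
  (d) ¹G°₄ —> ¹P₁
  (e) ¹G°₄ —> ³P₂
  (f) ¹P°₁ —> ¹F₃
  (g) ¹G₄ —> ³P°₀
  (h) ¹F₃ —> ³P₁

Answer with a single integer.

(a) forbidden (ΔS, ΔL fail)
(b) forbidden (ΔS, ΔL fail)
(c) forbidden (parity, ΔL fail)
(d) forbidden (ΔL, ΔJ fail)
(e) forbidden (ΔS, ΔL, ΔJ fail)
(f) forbidden (ΔL, ΔJ fail)
(g) forbidden (ΔS, ΔL, ΔJ fail)
(h) forbidden (parity, ΔS, ΔL, ΔJ fail)
Total allowed: 0 of 8.

0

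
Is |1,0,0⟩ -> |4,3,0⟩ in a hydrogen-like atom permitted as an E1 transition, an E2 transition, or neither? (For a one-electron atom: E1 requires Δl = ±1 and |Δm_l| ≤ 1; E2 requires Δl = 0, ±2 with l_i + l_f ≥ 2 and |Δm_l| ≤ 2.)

neither

Δl = 3 − 0 = +3; l_i + l_f = 3.
Δm_l = +0.
E1 (Δl = ±1, |Δm_l| ≤ 1): not satisfied.
E2 (Δl = 0,±2, l_i+l_f ≥ 2, |Δm_l| ≤ 2): not satisfied.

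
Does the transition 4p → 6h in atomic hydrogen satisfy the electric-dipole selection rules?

forbidden

Δl = 5 − 1 = +4; the E1 rule Δl = ±1 is fails.
The transition is electric-dipole forbidden.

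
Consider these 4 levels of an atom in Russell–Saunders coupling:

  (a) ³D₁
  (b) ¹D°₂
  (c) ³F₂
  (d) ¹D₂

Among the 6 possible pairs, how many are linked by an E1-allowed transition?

1

(a)–(b): forbidden (ΔS).
(a)–(c): forbidden (parity).
(a)–(d): forbidden (parity, ΔS).
(b)–(c): forbidden (ΔS).
(b)–(d): allowed.
(c)–(d): forbidden (parity, ΔS).
Allowed pairs: 1 of 6.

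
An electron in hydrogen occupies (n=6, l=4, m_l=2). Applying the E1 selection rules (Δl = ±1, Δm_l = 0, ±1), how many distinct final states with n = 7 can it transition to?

E1 requires Δl = ±1, so l_f ∈ {3, 5}; with 0 ≤ l_f ≤ n_f−1 = 6, the allowed l_f values are {3, 5}.
For l_f = 3: m_f ∈ {m_i−1, m_i, m_i+1} ∩ [−3, 3] = {1, 2, 3} → 3 states.
For l_f = 5: m_f ∈ {m_i−1, m_i, m_i+1} ∩ [−5, 5] = {1, 2, 3} → 3 states.
Total: 6.

6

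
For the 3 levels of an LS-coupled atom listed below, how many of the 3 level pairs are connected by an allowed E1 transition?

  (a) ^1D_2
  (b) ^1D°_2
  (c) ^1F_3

2

(a)–(b): allowed.
(a)–(c): forbidden (parity).
(b)–(c): allowed.
Allowed pairs: 2 of 3.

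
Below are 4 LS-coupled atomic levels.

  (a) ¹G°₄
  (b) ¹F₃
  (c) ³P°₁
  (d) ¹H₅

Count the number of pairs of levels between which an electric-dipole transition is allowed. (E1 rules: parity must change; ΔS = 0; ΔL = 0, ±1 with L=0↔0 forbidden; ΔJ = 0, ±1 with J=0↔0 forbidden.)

(a)–(b): allowed.
(a)–(c): forbidden (parity, ΔS, ΔL, ΔJ).
(a)–(d): allowed.
(b)–(c): forbidden (ΔS, ΔL, ΔJ).
(b)–(d): forbidden (parity, ΔL, ΔJ).
(c)–(d): forbidden (ΔS, ΔL, ΔJ).
Allowed pairs: 2 of 6.

2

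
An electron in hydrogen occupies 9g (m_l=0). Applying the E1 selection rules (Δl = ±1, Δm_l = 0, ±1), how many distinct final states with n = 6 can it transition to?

E1 requires Δl = ±1, so l_f ∈ {3, 5}; with 0 ≤ l_f ≤ n_f−1 = 5, the allowed l_f values are {3, 5}.
For l_f = 3: m_f ∈ {m_i−1, m_i, m_i+1} ∩ [−3, 3] = {-1, 0, 1} → 3 states.
For l_f = 5: m_f ∈ {m_i−1, m_i, m_i+1} ∩ [−5, 5] = {-1, 0, 1} → 3 states.
Total: 6.

6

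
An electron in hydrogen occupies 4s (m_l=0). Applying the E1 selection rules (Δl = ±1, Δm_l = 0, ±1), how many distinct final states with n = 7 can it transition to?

3

E1 requires Δl = ±1, so l_f ∈ {-1, 1}; with 0 ≤ l_f ≤ n_f−1 = 6, the allowed l_f values are {1}.
For l_f = 1: m_f ∈ {m_i−1, m_i, m_i+1} ∩ [−1, 1] = {-1, 0, 1} → 3 states.
Total: 3.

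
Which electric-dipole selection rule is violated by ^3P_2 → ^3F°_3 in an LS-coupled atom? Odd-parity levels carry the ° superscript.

the ΔL = 0, ±1 rule

Initial level: S=1, L=1, J=2, parity even. Final level: S=1, L=3, J=3, parity odd.
Parity must change: even → odd — passes.
ΔS = 0: S: 1 → 1 — passes.
ΔL = 0, ±1 (not L=0↔0): L: 1 → 3, ΔL = +2 — fails.
ΔJ = 0, ±1 (not J=0↔0): J: 2 → 3, ΔJ = +1 — passes.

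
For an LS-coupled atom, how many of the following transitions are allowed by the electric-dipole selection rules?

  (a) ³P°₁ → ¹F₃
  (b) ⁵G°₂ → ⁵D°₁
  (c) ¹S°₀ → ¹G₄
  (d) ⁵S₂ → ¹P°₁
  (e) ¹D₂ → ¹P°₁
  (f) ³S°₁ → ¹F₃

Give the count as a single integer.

(a) forbidden (ΔS, ΔL, ΔJ fail)
(b) forbidden (parity, ΔL fail)
(c) forbidden (ΔL, ΔJ fail)
(d) forbidden (ΔS fails)
(e) allowed
(f) forbidden (ΔS, ΔL, ΔJ fail)
Total allowed: 1 of 6.

1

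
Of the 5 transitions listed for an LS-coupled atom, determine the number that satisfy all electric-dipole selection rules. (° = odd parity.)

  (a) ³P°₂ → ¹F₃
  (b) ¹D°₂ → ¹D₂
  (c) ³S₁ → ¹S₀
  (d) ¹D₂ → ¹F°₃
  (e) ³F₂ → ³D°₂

(a) forbidden (ΔS, ΔL fail)
(b) allowed
(c) forbidden (parity, ΔS, ΔL fail)
(d) allowed
(e) allowed
Total allowed: 3 of 5.

3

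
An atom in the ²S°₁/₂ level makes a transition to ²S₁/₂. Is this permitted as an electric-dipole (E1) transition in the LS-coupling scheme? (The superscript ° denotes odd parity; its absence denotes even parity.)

forbidden

Reading off the term symbols: S 1/2→1/2, L 0→0, J 1/2→1/2, parity odd→even.
Parity must change: odd → even — passes.
ΔS = 0: S: 1/2 → 1/2 — passes.
ΔL = 0, ±1 (not L=0↔0): L: 0 → 0, ΔL = +0 — fails.
ΔJ = 0, ±1 (not J=0↔0): J: 1/2 → 1/2, ΔJ = +0 — passes.
Rule(s) violated: ΔL.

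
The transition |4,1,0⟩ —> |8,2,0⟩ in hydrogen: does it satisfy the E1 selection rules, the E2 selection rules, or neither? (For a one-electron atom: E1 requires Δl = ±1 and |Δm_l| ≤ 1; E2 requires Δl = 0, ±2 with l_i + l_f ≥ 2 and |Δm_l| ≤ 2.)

Δl = 2 − 1 = +1; l_i + l_f = 3.
Δm_l = +0.
E1 (Δl = ±1, |Δm_l| ≤ 1): satisfied.
E2 (Δl = 0,±2, l_i+l_f ≥ 2, |Δm_l| ≤ 2): not satisfied.

E1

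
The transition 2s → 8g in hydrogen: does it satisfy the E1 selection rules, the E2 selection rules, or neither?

Δl = 4 − 0 = +4; l_i + l_f = 4.
E1 (Δl = ±1): not satisfied.
E2 (Δl = 0,±2, l_i+l_f ≥ 2): not satisfied.

neither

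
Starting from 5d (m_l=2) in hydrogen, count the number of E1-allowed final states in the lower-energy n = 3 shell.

1

E1 requires Δl = ±1, so l_f ∈ {1, 3}; with 0 ≤ l_f ≤ n_f−1 = 2, the allowed l_f values are {1}.
For l_f = 1: m_f ∈ {m_i−1, m_i, m_i+1} ∩ [−1, 1] = {1} → 1 state.
Total: 1.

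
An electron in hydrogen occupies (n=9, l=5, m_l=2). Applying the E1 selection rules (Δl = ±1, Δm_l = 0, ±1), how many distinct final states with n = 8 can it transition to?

6

E1 requires Δl = ±1, so l_f ∈ {4, 6}; with 0 ≤ l_f ≤ n_f−1 = 7, the allowed l_f values are {4, 6}.
For l_f = 4: m_f ∈ {m_i−1, m_i, m_i+1} ∩ [−4, 4] = {1, 2, 3} → 3 states.
For l_f = 6: m_f ∈ {m_i−1, m_i, m_i+1} ∩ [−6, 6] = {1, 2, 3} → 3 states.
Total: 6.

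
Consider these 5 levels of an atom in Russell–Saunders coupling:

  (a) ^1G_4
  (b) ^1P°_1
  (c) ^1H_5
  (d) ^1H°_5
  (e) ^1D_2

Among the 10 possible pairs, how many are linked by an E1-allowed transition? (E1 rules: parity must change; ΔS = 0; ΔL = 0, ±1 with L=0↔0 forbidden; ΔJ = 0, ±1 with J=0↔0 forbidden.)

(a)–(b): forbidden (ΔL, ΔJ).
(a)–(c): forbidden (parity).
(a)–(d): allowed.
(a)–(e): forbidden (parity, ΔL, ΔJ).
(b)–(c): forbidden (ΔL, ΔJ).
(b)–(d): forbidden (parity, ΔL, ΔJ).
(b)–(e): allowed.
(c)–(d): allowed.
(c)–(e): forbidden (parity, ΔL, ΔJ).
(d)–(e): forbidden (ΔL, ΔJ).
Allowed pairs: 3 of 10.

3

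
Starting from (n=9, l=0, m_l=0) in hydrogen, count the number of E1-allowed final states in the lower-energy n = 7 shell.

3

E1 requires Δl = ±1, so l_f ∈ {-1, 1}; with 0 ≤ l_f ≤ n_f−1 = 6, the allowed l_f values are {1}.
For l_f = 1: m_f ∈ {m_i−1, m_i, m_i+1} ∩ [−1, 1] = {-1, 0, 1} → 3 states.
Total: 3.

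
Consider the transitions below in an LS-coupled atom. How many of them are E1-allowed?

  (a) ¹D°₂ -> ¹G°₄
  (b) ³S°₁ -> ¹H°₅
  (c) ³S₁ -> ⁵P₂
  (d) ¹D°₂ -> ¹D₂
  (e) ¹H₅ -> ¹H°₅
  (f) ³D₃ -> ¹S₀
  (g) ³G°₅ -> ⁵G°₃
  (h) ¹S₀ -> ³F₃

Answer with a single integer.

2

(a) forbidden (parity, ΔL, ΔJ fail)
(b) forbidden (parity, ΔS, ΔL, ΔJ fail)
(c) forbidden (parity, ΔS fail)
(d) allowed
(e) allowed
(f) forbidden (parity, ΔS, ΔL, ΔJ fail)
(g) forbidden (parity, ΔS, ΔJ fail)
(h) forbidden (parity, ΔS, ΔL, ΔJ fail)
Total allowed: 2 of 8.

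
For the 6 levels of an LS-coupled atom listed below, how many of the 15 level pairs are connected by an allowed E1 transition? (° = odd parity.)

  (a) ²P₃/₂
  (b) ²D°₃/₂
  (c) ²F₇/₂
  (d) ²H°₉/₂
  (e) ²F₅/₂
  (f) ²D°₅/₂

5

(a)–(b): allowed.
(a)–(c): forbidden (parity, ΔL, ΔJ).
(a)–(d): forbidden (ΔL, ΔJ).
(a)–(e): forbidden (parity, ΔL).
(a)–(f): allowed.
(b)–(c): forbidden (ΔJ).
(b)–(d): forbidden (parity, ΔL, ΔJ).
(b)–(e): allowed.
(b)–(f): forbidden (parity).
(c)–(d): forbidden (ΔL).
(c)–(e): forbidden (parity).
(c)–(f): allowed.
(d)–(e): forbidden (ΔL, ΔJ).
(d)–(f): forbidden (parity, ΔL, ΔJ).
(e)–(f): allowed.
Allowed pairs: 5 of 15.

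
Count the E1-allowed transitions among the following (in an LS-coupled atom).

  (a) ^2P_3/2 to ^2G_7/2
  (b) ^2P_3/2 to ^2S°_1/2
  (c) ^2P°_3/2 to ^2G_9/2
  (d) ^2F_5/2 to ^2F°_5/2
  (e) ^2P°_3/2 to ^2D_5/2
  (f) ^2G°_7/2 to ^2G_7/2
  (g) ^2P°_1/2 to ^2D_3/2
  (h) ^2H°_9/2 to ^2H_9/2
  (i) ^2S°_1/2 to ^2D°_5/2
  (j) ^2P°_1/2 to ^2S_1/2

(a) forbidden (parity, ΔL, ΔJ fail)
(b) allowed
(c) forbidden (ΔL, ΔJ fail)
(d) allowed
(e) allowed
(f) allowed
(g) allowed
(h) allowed
(i) forbidden (parity, ΔL, ΔJ fail)
(j) allowed
Total allowed: 7 of 10.

7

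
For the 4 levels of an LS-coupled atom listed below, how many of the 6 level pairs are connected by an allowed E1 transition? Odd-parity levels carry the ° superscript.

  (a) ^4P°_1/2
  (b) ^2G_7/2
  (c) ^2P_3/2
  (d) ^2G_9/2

0

(a)–(b): forbidden (ΔS, ΔL, ΔJ).
(a)–(c): forbidden (ΔS).
(a)–(d): forbidden (ΔS, ΔL, ΔJ).
(b)–(c): forbidden (parity, ΔL, ΔJ).
(b)–(d): forbidden (parity).
(c)–(d): forbidden (parity, ΔL, ΔJ).
Allowed pairs: 0 of 6.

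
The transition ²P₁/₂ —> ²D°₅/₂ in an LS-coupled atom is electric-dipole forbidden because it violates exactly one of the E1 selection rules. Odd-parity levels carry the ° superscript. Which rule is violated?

the ΔJ = 0, ±1 rule

ΔS = 0: S: 1/2 → 1/2 — ok.
Parity must change: even → odd — ok.
ΔJ = 0, ±1 (not J=0↔0): J: 1/2 → 5/2, ΔJ = +2 — fails.
ΔL = 0, ±1 (not L=0↔0): L: 1 → 2, ΔL = +1 — ok.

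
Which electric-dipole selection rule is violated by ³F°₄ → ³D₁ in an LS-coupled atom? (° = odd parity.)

Initial level: S=1, L=3, J=4, parity odd. Final level: S=1, L=2, J=1, parity even.
Parity must change: odd → even — ok.
ΔS = 0: S: 1 → 1 — ok.
ΔL = 0, ±1 (not L=0↔0): L: 3 → 2, ΔL = -1 — ok.
ΔJ = 0, ±1 (not J=0↔0): J: 4 → 1, ΔJ = -3 — fails.

the ΔJ = 0, ±1 rule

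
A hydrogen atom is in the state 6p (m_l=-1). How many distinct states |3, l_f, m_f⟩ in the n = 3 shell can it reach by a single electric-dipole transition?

4

E1 requires Δl = ±1, so l_f ∈ {0, 2}; with 0 ≤ l_f ≤ n_f−1 = 2, the allowed l_f values are {0, 2}.
For l_f = 0: m_f ∈ {m_i−1, m_i, m_i+1} ∩ [−0, 0] = {0} → 1 state.
For l_f = 2: m_f ∈ {m_i−1, m_i, m_i+1} ∩ [−2, 2] = {-2, -1, 0} → 3 states.
Total: 4.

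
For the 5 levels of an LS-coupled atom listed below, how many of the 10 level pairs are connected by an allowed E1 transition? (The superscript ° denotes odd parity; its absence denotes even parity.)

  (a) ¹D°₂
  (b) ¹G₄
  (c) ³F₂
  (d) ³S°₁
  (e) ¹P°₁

(a)–(b): forbidden (ΔL, ΔJ).
(a)–(c): forbidden (ΔS).
(a)–(d): forbidden (parity, ΔS, ΔL).
(a)–(e): forbidden (parity).
(b)–(c): forbidden (parity, ΔS, ΔJ).
(b)–(d): forbidden (ΔS, ΔL, ΔJ).
(b)–(e): forbidden (ΔL, ΔJ).
(c)–(d): forbidden (ΔL).
(c)–(e): forbidden (ΔS, ΔL).
(d)–(e): forbidden (parity, ΔS).
Allowed pairs: 0 of 10.

0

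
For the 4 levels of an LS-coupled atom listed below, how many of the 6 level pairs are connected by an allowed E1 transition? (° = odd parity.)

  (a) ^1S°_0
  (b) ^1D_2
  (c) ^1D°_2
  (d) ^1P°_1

2

(a)–(b): forbidden (ΔL, ΔJ).
(a)–(c): forbidden (parity, ΔL, ΔJ).
(a)–(d): forbidden (parity).
(b)–(c): allowed.
(b)–(d): allowed.
(c)–(d): forbidden (parity).
Allowed pairs: 2 of 6.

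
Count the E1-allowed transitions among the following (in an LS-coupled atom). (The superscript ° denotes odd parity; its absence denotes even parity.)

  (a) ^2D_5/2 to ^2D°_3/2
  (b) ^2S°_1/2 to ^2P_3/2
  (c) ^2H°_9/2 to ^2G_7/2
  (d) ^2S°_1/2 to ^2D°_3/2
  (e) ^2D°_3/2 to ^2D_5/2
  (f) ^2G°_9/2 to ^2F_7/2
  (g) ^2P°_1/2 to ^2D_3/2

(a) allowed
(b) allowed
(c) allowed
(d) forbidden (parity, ΔL fail)
(e) allowed
(f) allowed
(g) allowed
Total allowed: 6 of 7.

6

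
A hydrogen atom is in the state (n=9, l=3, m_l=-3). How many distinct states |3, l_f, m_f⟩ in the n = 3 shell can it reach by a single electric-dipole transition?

1

E1 requires Δl = ±1, so l_f ∈ {2, 4}; with 0 ≤ l_f ≤ n_f−1 = 2, the allowed l_f values are {2}.
For l_f = 2: m_f ∈ {m_i−1, m_i, m_i+1} ∩ [−2, 2] = {-2} → 1 state.
Total: 1.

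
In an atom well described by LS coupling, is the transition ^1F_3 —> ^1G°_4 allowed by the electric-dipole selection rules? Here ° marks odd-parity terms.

allowed

Parity must change: even → odd — ok.
ΔS = 0: S: 0 → 0 — ok.
ΔL = 0, ±1 (not L=0↔0): L: 3 → 4, ΔL = +1 — ok.
ΔJ = 0, ±1 (not J=0↔0): J: 3 → 4, ΔJ = +1 — ok.
All four E1 rules are satisfied.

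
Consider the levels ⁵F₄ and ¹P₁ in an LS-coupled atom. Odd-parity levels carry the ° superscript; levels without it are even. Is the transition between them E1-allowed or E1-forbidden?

forbidden

Reading off the term symbols: S 2→0, L 3→1, J 4→1, parity even→even.
ΔS = 0: S: 2 → 0 — fails.
Parity must change: even → even — fails.
ΔJ = 0, ±1 (not J=0↔0): J: 4 → 1, ΔJ = -3 — fails.
ΔL = 0, ±1 (not L=0↔0): L: 3 → 1, ΔL = -2 — fails.
Rule(s) violated: parity, ΔS, ΔL, ΔJ.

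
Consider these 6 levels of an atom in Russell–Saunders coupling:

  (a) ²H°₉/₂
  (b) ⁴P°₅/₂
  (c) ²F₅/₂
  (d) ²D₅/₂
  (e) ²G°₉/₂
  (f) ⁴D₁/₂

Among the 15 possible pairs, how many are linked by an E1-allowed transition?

0

(a)–(b): forbidden (parity, ΔS, ΔL, ΔJ).
(a)–(c): forbidden (ΔL, ΔJ).
(a)–(d): forbidden (ΔL, ΔJ).
(a)–(e): forbidden (parity).
(a)–(f): forbidden (ΔS, ΔL, ΔJ).
(b)–(c): forbidden (ΔS, ΔL).
(b)–(d): forbidden (ΔS).
(b)–(e): forbidden (parity, ΔS, ΔL, ΔJ).
(b)–(f): forbidden (ΔJ).
(c)–(d): forbidden (parity).
(c)–(e): forbidden (ΔJ).
(c)–(f): forbidden (parity, ΔS, ΔJ).
(d)–(e): forbidden (ΔL, ΔJ).
(d)–(f): forbidden (parity, ΔS, ΔJ).
(e)–(f): forbidden (ΔS, ΔL, ΔJ).
Allowed pairs: 0 of 15.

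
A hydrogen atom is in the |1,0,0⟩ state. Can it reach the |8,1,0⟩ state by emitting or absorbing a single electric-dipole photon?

Initial l = 0, final l = 1, so Δl = +1. E1 requires Δl = ±1: ✓.
Δm_l = 0 − (0) = +0. E1 requires Δm_l = 0, ±1: ✓.
All E1 selection rules are satisfied.

allowed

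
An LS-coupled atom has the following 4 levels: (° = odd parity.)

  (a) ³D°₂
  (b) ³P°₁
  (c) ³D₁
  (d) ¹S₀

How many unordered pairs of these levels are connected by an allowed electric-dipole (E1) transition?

2

(a)–(b): forbidden (parity).
(a)–(c): allowed.
(a)–(d): forbidden (ΔS, ΔL, ΔJ).
(b)–(c): allowed.
(b)–(d): forbidden (ΔS).
(c)–(d): forbidden (parity, ΔS, ΔL).
Allowed pairs: 2 of 6.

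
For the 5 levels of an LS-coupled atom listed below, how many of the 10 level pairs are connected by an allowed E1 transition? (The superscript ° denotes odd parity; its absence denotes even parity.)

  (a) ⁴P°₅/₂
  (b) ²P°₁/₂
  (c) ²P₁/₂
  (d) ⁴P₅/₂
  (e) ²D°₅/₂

(a)–(b): forbidden (parity, ΔS, ΔJ).
(a)–(c): forbidden (ΔS, ΔJ).
(a)–(d): allowed.
(a)–(e): forbidden (parity, ΔS).
(b)–(c): allowed.
(b)–(d): forbidden (ΔS, ΔJ).
(b)–(e): forbidden (parity, ΔJ).
(c)–(d): forbidden (parity, ΔS, ΔJ).
(c)–(e): forbidden (ΔJ).
(d)–(e): forbidden (ΔS).
Allowed pairs: 2 of 10.

2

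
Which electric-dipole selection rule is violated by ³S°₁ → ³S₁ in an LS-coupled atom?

the L=0 ↔ L=0 exclusion

Initial level: S=1, L=0, J=1, parity odd. Final level: S=1, L=0, J=1, parity even.
Parity must change: odd → even — ✓.
ΔS = 0: S: 1 → 1 — ✓.
ΔL = 0, ±1 (not L=0↔0): L: 0 → 0, ΔL = +0 — ✗.
ΔJ = 0, ±1 (not J=0↔0): J: 1 → 1, ΔJ = +0 — ✓.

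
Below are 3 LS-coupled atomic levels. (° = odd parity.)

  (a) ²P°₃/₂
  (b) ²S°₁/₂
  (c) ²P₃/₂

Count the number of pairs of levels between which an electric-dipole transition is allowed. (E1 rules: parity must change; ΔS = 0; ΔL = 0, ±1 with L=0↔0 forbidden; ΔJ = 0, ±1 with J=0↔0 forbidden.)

2

(a)–(b): forbidden (parity).
(a)–(c): allowed.
(b)–(c): allowed.
Allowed pairs: 2 of 3.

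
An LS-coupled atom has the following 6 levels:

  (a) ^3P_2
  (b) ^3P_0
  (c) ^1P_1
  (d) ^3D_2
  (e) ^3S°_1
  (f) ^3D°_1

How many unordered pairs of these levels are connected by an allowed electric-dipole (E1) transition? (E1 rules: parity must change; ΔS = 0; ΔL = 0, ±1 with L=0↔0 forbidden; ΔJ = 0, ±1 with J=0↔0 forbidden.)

5

(a)–(b): forbidden (parity, ΔJ).
(a)–(c): forbidden (parity, ΔS).
(a)–(d): forbidden (parity).
(a)–(e): allowed.
(a)–(f): allowed.
(b)–(c): forbidden (parity, ΔS).
(b)–(d): forbidden (parity, ΔJ).
(b)–(e): allowed.
(b)–(f): allowed.
(c)–(d): forbidden (parity, ΔS).
(c)–(e): forbidden (ΔS).
(c)–(f): forbidden (ΔS).
(d)–(e): forbidden (ΔL).
(d)–(f): allowed.
(e)–(f): forbidden (parity, ΔL).
Allowed pairs: 5 of 15.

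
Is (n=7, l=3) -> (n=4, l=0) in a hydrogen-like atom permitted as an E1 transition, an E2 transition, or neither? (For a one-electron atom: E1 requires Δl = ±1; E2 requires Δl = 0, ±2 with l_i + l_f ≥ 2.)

Δl = 0 − 3 = -3; l_i + l_f = 3.
E1 (Δl = ±1): not satisfied.
E2 (Δl = 0,±2, l_i+l_f ≥ 2): not satisfied.

neither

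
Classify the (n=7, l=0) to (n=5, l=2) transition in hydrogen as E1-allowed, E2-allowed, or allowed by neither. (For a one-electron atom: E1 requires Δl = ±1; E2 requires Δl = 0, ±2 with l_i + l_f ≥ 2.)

Δl = 2 − 0 = +2; l_i + l_f = 2.
E1 (Δl = ±1): not satisfied.
E2 (Δl = 0,±2, l_i+l_f ≥ 2): satisfied.

E2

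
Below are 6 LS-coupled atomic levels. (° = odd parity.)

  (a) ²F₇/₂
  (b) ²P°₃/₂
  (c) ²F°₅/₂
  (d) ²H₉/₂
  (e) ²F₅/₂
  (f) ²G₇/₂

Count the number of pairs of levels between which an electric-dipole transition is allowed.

3

(a)–(b): forbidden (ΔL, ΔJ).
(a)–(c): allowed.
(a)–(d): forbidden (parity, ΔL).
(a)–(e): forbidden (parity).
(a)–(f): forbidden (parity).
(b)–(c): forbidden (parity, ΔL).
(b)–(d): forbidden (ΔL, ΔJ).
(b)–(e): forbidden (ΔL).
(b)–(f): forbidden (ΔL, ΔJ).
(c)–(d): forbidden (ΔL, ΔJ).
(c)–(e): allowed.
(c)–(f): allowed.
(d)–(e): forbidden (parity, ΔL, ΔJ).
(d)–(f): forbidden (parity).
(e)–(f): forbidden (parity).
Allowed pairs: 3 of 15.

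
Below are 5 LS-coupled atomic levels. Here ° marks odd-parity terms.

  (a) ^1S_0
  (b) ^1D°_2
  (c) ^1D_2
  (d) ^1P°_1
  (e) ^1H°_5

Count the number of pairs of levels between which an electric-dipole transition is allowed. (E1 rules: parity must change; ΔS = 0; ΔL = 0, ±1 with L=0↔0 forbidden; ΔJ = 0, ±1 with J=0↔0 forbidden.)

(a)–(b): forbidden (ΔL, ΔJ).
(a)–(c): forbidden (parity, ΔL, ΔJ).
(a)–(d): allowed.
(a)–(e): forbidden (ΔL, ΔJ).
(b)–(c): allowed.
(b)–(d): forbidden (parity).
(b)–(e): forbidden (parity, ΔL, ΔJ).
(c)–(d): allowed.
(c)–(e): forbidden (ΔL, ΔJ).
(d)–(e): forbidden (parity, ΔL, ΔJ).
Allowed pairs: 3 of 10.

3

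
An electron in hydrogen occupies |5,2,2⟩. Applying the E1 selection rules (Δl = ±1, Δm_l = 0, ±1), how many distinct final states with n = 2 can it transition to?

1

E1 requires Δl = ±1, so l_f ∈ {1, 3}; with 0 ≤ l_f ≤ n_f−1 = 1, the allowed l_f values are {1}.
For l_f = 1: m_f ∈ {m_i−1, m_i, m_i+1} ∩ [−1, 1] = {1} → 1 state.
Total: 1.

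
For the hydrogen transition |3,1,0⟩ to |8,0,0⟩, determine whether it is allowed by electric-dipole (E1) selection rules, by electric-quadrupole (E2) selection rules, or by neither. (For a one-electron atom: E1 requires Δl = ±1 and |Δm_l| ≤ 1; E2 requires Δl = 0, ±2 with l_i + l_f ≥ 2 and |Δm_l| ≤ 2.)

E1

Δl = 0 − 1 = -1; l_i + l_f = 1.
Δm_l = +0.
E1 (Δl = ±1, |Δm_l| ≤ 1): satisfied.
E2 (Δl = 0,±2, l_i+l_f ≥ 2, |Δm_l| ≤ 2): not satisfied.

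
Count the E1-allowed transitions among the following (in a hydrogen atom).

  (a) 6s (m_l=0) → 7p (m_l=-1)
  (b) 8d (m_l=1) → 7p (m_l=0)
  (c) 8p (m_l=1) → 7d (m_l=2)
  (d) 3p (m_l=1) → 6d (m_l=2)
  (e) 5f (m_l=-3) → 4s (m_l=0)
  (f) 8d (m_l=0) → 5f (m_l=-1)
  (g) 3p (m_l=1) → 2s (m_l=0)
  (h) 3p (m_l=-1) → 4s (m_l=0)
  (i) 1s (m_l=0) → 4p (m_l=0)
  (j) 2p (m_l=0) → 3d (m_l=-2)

(a) allowed
(b) allowed
(c) allowed
(d) allowed
(e) forbidden — Δl = -3 (E1 requires Δl = ±1); Δm_l = +3 (E1 requires Δm_l = 0, ±1)
(f) allowed
(g) allowed
(h) allowed
(i) allowed
(j) forbidden — Δm_l = -2 (E1 requires Δm_l = 0, ±1)
Total allowed: 8 of 10.

8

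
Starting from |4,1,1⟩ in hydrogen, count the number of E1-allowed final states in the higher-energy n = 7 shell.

E1 requires Δl = ±1, so l_f ∈ {0, 2}; with 0 ≤ l_f ≤ n_f−1 = 6, the allowed l_f values are {0, 2}.
For l_f = 0: m_f ∈ {m_i−1, m_i, m_i+1} ∩ [−0, 0] = {0} → 1 state.
For l_f = 2: m_f ∈ {m_i−1, m_i, m_i+1} ∩ [−2, 2] = {0, 1, 2} → 3 states.
Total: 4.

4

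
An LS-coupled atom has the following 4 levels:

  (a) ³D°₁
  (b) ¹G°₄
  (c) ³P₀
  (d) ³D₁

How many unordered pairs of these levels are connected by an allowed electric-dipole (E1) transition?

(a)–(b): forbidden (parity, ΔS, ΔL, ΔJ).
(a)–(c): allowed.
(a)–(d): allowed.
(b)–(c): forbidden (ΔS, ΔL, ΔJ).
(b)–(d): forbidden (ΔS, ΔL, ΔJ).
(c)–(d): forbidden (parity).
Allowed pairs: 2 of 6.

2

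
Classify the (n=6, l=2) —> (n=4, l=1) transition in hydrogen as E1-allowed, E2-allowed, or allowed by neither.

Δl = 1 − 2 = -1; l_i + l_f = 3.
E1 (Δl = ±1): satisfied.
E2 (Δl = 0,±2, l_i+l_f ≥ 2): not satisfied.

E1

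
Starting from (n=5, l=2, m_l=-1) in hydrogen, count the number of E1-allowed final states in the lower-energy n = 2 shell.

E1 requires Δl = ±1, so l_f ∈ {1, 3}; with 0 ≤ l_f ≤ n_f−1 = 1, the allowed l_f values are {1}.
For l_f = 1: m_f ∈ {m_i−1, m_i, m_i+1} ∩ [−1, 1] = {-1, 0} → 2 states.
Total: 2.

2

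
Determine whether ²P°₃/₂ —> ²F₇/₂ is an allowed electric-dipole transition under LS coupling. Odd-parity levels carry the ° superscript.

forbidden

Reading off the term symbols: S 1/2→1/2, L 1→3, J 3/2→7/2, parity odd→even.
ΔL = 0, ±1 (not L=0↔0): L: 1 → 3, ΔL = +2 — violated.
ΔS = 0: S: 1/2 → 1/2 — satisfied.
ΔJ = 0, ±1 (not J=0↔0): J: 3/2 → 7/2, ΔJ = +2 — violated.
Parity must change: odd → even — satisfied.
Rule(s) violated: ΔL, ΔJ.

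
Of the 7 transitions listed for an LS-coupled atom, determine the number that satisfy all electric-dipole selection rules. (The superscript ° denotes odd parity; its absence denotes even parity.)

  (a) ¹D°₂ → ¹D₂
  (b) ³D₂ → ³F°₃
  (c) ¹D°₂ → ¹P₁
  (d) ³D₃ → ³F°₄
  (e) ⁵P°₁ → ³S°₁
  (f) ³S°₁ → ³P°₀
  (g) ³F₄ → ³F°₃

(a) allowed
(b) allowed
(c) allowed
(d) allowed
(e) forbidden (parity, ΔS fail)
(f) forbidden (parity fails)
(g) allowed
Total allowed: 5 of 7.

5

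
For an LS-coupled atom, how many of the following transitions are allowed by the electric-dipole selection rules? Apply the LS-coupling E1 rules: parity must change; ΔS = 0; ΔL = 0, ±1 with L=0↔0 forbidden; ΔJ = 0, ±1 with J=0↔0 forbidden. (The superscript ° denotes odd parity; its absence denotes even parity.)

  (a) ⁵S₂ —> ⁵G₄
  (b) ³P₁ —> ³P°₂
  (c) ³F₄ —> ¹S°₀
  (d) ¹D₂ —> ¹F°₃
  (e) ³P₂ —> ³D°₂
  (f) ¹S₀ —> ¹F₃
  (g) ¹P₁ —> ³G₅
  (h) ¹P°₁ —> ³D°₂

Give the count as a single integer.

3

(a) forbidden (parity, ΔL, ΔJ fail)
(b) allowed
(c) forbidden (ΔS, ΔL, ΔJ fail)
(d) allowed
(e) allowed
(f) forbidden (parity, ΔL, ΔJ fail)
(g) forbidden (parity, ΔS, ΔL, ΔJ fail)
(h) forbidden (parity, ΔS fail)
Total allowed: 3 of 8.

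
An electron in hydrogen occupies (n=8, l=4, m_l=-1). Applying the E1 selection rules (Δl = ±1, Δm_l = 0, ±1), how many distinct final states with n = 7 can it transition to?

6

E1 requires Δl = ±1, so l_f ∈ {3, 5}; with 0 ≤ l_f ≤ n_f−1 = 6, the allowed l_f values are {3, 5}.
For l_f = 3: m_f ∈ {m_i−1, m_i, m_i+1} ∩ [−3, 3] = {-2, -1, 0} → 3 states.
For l_f = 5: m_f ∈ {m_i−1, m_i, m_i+1} ∩ [−5, 5] = {-2, -1, 0} → 3 states.
Total: 6.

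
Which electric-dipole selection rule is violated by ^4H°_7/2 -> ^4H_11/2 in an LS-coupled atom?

the ΔJ = 0, ±1 rule

Parity must change: odd → even — ok.
ΔS = 0: S: 3/2 → 3/2 — ok.
ΔL = 0, ±1 (not L=0↔0): L: 5 → 5, ΔL = +0 — ok.
ΔJ = 0, ±1 (not J=0↔0): J: 7/2 → 11/2, ΔJ = +2 — fails.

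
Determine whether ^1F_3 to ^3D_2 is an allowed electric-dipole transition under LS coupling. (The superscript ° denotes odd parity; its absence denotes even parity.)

Reading off the term symbols: S 0→1, L 3→2, J 3→2, parity even→even.
Parity must change: even → even — violated.
ΔS = 0: S: 0 → 1 — violated.
ΔL = 0, ±1 (not L=0↔0): L: 3 → 2, ΔL = -1 — satisfied.
ΔJ = 0, ±1 (not J=0↔0): J: 3 → 2, ΔJ = -1 — satisfied.
Rule(s) violated: parity, ΔS.

forbidden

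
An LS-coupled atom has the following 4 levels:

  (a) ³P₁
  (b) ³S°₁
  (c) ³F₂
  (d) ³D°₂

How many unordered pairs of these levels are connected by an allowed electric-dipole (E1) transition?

3

(a)–(b): allowed.
(a)–(c): forbidden (parity, ΔL).
(a)–(d): allowed.
(b)–(c): forbidden (ΔL).
(b)–(d): forbidden (parity, ΔL).
(c)–(d): allowed.
Allowed pairs: 3 of 6.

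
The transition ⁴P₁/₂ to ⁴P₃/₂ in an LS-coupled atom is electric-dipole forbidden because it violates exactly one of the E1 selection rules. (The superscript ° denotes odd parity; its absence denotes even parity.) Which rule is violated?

ΔS = 0: S: 3/2 → 3/2 — ok.
ΔJ = 0, ±1 (not J=0↔0): J: 1/2 → 3/2, ΔJ = +1 — ok.
Parity must change: even → even — fails.
ΔL = 0, ±1 (not L=0↔0): L: 1 → 1, ΔL = +0 — ok.

parity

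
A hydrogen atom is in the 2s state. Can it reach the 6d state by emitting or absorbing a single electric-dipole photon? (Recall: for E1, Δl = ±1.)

forbidden

Δl = 2 − 0 = +2; the E1 rule Δl = ±1 is fails.
The transition is electric-dipole forbidden.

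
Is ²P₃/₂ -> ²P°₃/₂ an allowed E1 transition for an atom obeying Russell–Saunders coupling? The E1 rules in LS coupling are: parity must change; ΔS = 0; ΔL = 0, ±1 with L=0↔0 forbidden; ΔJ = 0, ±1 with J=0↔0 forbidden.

Initial level: S=1/2, L=1, J=3/2, parity even. Final level: S=1/2, L=1, J=3/2, parity odd.
Parity must change: even → odd — ✓.
ΔS = 0: S: 1/2 → 1/2 — ✓.
ΔL = 0, ±1 (not L=0↔0): L: 1 → 1, ΔL = +0 — ✓.
ΔJ = 0, ±1 (not J=0↔0): J: 3/2 → 3/2, ΔJ = +0 — ✓.
All four E1 rules are satisfied.

allowed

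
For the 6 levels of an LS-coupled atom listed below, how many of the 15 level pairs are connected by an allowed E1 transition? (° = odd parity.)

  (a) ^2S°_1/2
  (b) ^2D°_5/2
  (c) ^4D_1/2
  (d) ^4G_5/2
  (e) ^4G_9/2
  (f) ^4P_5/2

(a)–(b): forbidden (parity, ΔL, ΔJ).
(a)–(c): forbidden (ΔS, ΔL).
(a)–(d): forbidden (ΔS, ΔL, ΔJ).
(a)–(e): forbidden (ΔS, ΔL, ΔJ).
(a)–(f): forbidden (ΔS, ΔJ).
(b)–(c): forbidden (ΔS, ΔJ).
(b)–(d): forbidden (ΔS, ΔL).
(b)–(e): forbidden (ΔS, ΔL, ΔJ).
(b)–(f): forbidden (ΔS).
(c)–(d): forbidden (parity, ΔL, ΔJ).
(c)–(e): forbidden (parity, ΔL, ΔJ).
(c)–(f): forbidden (parity, ΔJ).
(d)–(e): forbidden (parity, ΔJ).
(d)–(f): forbidden (parity, ΔL).
(e)–(f): forbidden (parity, ΔL, ΔJ).
Allowed pairs: 0 of 15.

0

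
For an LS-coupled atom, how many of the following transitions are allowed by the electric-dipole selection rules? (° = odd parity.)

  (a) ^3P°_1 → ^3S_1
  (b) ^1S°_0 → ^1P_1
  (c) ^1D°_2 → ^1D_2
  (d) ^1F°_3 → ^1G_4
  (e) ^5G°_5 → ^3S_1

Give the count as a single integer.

(a) allowed
(b) allowed
(c) allowed
(d) allowed
(e) forbidden (ΔS, ΔL, ΔJ fail)
Total allowed: 4 of 5.

4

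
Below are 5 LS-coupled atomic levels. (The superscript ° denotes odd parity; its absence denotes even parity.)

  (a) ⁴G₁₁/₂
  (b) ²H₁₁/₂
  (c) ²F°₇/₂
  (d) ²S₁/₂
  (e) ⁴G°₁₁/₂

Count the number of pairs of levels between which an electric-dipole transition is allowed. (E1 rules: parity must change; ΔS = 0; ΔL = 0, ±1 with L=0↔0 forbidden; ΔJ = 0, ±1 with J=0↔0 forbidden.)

1

(a)–(b): forbidden (parity, ΔS).
(a)–(c): forbidden (ΔS, ΔJ).
(a)–(d): forbidden (parity, ΔS, ΔL, ΔJ).
(a)–(e): allowed.
(b)–(c): forbidden (ΔL, ΔJ).
(b)–(d): forbidden (parity, ΔL, ΔJ).
(b)–(e): forbidden (ΔS).
(c)–(d): forbidden (ΔL, ΔJ).
(c)–(e): forbidden (parity, ΔS, ΔJ).
(d)–(e): forbidden (ΔS, ΔL, ΔJ).
Allowed pairs: 1 of 10.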